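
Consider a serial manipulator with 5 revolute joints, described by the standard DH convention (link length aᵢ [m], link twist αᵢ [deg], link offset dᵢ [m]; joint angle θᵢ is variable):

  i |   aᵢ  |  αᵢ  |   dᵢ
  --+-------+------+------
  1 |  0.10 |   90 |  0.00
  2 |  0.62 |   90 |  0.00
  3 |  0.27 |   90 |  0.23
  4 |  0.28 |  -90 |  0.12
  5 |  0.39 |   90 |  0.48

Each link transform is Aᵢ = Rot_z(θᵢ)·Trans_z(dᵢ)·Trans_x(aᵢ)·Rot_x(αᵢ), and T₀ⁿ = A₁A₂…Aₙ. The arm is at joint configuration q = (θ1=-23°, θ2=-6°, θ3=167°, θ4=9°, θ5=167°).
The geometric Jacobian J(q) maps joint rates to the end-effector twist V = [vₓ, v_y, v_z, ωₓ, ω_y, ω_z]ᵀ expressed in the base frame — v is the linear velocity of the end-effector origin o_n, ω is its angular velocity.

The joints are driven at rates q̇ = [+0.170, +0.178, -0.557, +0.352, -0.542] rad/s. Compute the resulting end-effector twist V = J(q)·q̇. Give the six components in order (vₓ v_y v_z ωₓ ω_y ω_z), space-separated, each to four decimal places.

o_n = [0.4935, -0.2672, -0.7404]
J₁: ẑ×o_n = [0.2672, 0.4935, -0.0000], ω = ẑ
J2: z=[-0.3907, -0.9205, 0.0000] o=[0.0921, -0.0391, 0.0000] → [0.6816, -0.2893, 0.4587, -0.3907, -0.9205, 0.0000]
J3: z=[-0.0962, 0.0408, -0.9945] o=[0.6596, -0.2800, -0.0648] → [-0.0148, 0.1002, 0.0055, -0.0962, 0.0408, -0.9945]
J4: z=[-0.1748, -0.9843, -0.0235] o=[0.3729, -0.2243, -0.2660] → [0.4660, -0.0858, 0.1262, -0.1748, -0.9843, -0.0235]
J5: z=[0.0583, 0.0135, -0.9982] o=[0.0768, -0.2932, -0.2843] → [0.0198, -0.3895, -0.0041, 0.0583, 0.0135, -0.9982]
V = J·q̇ = [0.3283, 0.1575, 0.1252, -0.1091, -0.5404, 1.2567]

0.3283 0.1575 0.1252 -0.1091 -0.5404 1.2567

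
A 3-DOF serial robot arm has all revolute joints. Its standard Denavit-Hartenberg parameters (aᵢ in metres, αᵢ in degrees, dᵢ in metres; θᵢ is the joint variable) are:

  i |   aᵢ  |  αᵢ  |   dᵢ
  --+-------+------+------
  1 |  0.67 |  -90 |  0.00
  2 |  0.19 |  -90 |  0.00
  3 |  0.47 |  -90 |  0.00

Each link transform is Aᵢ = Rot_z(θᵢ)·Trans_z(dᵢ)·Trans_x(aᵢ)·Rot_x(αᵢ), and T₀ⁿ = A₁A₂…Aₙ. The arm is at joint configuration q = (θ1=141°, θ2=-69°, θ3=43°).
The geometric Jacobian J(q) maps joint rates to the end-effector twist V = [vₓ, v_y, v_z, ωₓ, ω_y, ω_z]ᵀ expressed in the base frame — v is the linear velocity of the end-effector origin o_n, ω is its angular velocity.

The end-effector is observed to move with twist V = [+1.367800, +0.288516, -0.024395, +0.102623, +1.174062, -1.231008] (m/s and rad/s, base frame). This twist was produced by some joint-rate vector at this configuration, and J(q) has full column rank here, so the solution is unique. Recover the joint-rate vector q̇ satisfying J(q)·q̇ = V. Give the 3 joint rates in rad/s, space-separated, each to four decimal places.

o_n = [-0.4676, 0.7911, 0.4983]
J₁: ẑ×o_n = [-0.7911, -0.4676, 0.0000], ω = ẑ
J2: z=[-0.6293, -0.7771, 0.0000] o=[-0.5207, 0.4216, 0.0000] → [-0.3872, 0.3136, -0.1913, -0.6293, -0.7771, 0.0000]
J3: z=[-0.7255, 0.5875, -0.3584] o=[-0.5736, 0.4645, 0.1774] → [0.3056, 0.1948, -0.2992, -0.7255, 0.5875, -0.3584]
q̇ = J⁺·V = [-0.9780, -0.9770, 0.7060]

-0.9780 -0.9770 0.7060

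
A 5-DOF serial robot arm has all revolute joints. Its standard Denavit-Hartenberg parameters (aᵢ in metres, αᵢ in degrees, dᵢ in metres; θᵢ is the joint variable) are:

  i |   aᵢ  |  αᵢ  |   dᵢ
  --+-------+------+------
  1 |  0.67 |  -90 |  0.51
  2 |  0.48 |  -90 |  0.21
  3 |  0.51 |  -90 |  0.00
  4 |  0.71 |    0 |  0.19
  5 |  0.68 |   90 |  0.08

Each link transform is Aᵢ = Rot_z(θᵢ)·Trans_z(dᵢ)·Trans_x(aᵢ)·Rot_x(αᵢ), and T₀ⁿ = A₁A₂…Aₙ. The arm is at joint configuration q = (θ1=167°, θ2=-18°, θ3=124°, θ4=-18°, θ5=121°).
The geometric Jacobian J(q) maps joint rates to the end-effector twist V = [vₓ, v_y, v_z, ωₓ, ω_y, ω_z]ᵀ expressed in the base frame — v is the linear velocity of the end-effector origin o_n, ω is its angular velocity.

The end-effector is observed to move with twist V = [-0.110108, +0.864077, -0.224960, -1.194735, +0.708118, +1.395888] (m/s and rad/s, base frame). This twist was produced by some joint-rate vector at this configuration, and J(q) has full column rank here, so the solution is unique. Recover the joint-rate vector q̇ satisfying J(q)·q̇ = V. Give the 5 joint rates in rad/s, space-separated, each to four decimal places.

o_n = [-0.1105, 0.5334, 0.8323]
J₁: ẑ×o_n = [-0.5334, -0.1105, 0.0000], ω = ẑ
J2: z=[-0.2250, -0.9744, 0.0000] o=[-0.6528, 0.1507, 0.5100] → [-0.3140, 0.0725, 0.4423, -0.2250, -0.9744, 0.0000]
J3: z=[-0.3011, 0.0695, -0.9511] o=[-1.1449, 0.0488, 0.6583] → [0.4729, -0.9313, -0.2178, -0.3011, 0.0695, -0.9511]
J4: z=[0.6425, -0.7222, -0.2562] o=[-0.7855, 0.3998, 0.5702] → [-0.1550, -0.3413, 0.5733, 0.6425, -0.7222, -0.2562]
J5: z=[0.6425, -0.7222, -0.2562] o=[-0.2536, 0.7425, 0.1962] → [-0.5130, -0.4453, -0.0310, 0.6425, -0.7222, -0.2562]
q̇ = J⁺·V = [0.7230, 0.5680, -0.2310, -0.9620, -0.8070]

0.7230 0.5680 -0.2310 -0.9620 -0.8070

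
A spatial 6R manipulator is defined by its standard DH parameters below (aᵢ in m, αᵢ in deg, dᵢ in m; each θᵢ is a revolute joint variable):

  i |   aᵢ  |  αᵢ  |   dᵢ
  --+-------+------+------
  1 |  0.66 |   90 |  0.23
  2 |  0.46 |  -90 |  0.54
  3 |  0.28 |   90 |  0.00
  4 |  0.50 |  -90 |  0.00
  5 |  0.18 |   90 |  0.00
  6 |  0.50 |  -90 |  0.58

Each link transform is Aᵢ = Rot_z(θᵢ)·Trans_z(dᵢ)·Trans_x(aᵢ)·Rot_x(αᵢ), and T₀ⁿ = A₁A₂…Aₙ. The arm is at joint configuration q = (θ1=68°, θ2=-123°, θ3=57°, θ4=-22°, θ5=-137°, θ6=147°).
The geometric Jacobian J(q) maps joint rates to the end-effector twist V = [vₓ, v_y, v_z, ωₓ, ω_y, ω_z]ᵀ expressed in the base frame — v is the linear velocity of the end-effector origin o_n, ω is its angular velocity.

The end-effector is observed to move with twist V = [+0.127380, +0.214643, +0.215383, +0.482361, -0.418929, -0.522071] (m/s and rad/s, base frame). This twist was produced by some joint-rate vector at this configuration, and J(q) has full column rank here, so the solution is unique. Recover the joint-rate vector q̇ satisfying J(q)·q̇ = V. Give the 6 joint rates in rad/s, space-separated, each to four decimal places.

o_n = [-0.0654, 0.6860, -0.1160]
J₁: ẑ×o_n = [-0.6860, -0.0654, 0.0000], ω = ẑ
J2: z=[0.9272, -0.3746, 0.0000] o=[0.2472, 0.6119, 0.2300] → [0.1296, 0.3208, -0.0485, 0.9272, -0.3746, 0.0000]
J3: z=[0.3142, 0.7776, -0.5446] o=[0.6541, 0.1774, -0.1558] → [0.3080, 0.3793, 0.7193, 0.3142, 0.7776, -0.5446]
J4: z=[0.3339, -0.6275, -0.7034] o=[0.4052, 0.1883, -0.2837] → [0.2448, 0.2750, -0.1292, 0.3339, -0.6275, -0.7034]
J5: z=[-0.0416, 0.7356, -0.6761] o=[-0.0656, 0.0608, -0.3934] → [0.6268, 0.0114, -0.0262, -0.0416, 0.7356, -0.6761]
J6: z=[0.3981, 0.6329, 0.6641] o=[0.0993, 0.0174, -0.4509] → [-0.2321, -0.2427, 0.3704, 0.3981, 0.6329, 0.6641]
q̇ = J⁺·V = [-0.2950, -0.1300, 0.2140, 0.9960, -0.4140, 0.4670]

-0.2950 -0.1300 0.2140 0.9960 -0.4140 0.4670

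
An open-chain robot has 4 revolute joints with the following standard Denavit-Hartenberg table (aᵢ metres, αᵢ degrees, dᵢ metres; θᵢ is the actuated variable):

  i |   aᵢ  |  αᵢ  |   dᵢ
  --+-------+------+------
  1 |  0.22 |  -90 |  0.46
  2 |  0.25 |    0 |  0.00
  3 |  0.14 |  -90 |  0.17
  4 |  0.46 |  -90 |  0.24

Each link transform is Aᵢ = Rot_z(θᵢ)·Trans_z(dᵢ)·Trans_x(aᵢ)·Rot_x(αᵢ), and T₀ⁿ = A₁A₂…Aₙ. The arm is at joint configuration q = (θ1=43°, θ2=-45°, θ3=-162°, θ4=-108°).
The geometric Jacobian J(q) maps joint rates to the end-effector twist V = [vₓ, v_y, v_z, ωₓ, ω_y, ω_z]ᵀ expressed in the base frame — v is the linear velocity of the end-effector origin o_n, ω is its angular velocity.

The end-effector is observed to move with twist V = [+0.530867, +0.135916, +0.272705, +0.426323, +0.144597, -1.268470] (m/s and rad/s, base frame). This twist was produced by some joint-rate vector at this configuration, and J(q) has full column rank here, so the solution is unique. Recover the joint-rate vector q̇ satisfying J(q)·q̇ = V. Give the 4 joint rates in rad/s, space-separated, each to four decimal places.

-0.4630 -0.6390 0.4540 -0.9040

o_n = [-0.2024, 0.6419, 0.8516]
J₁: ẑ×o_n = [-0.6419, -0.2024, 0.0000], ω = ẑ
J2: z=[-0.6820, 0.7314, 0.0000] o=[0.1609, 0.1500, 0.4600] → [0.2864, 0.2671, -0.0697, -0.6820, 0.7314, 0.0000]
J3: z=[-0.6820, 0.7314, 0.0000] o=[0.2902, 0.2706, 0.6368] → [0.1571, 0.1465, 0.1070, -0.6820, 0.7314, 0.0000]
J4: z=[-0.3320, -0.3096, 0.8910] o=[0.0830, 0.3099, 0.5732] → [-0.3820, -0.1619, -0.1986, -0.3320, -0.3096, 0.8910]
q̇ = J⁺·V = [-0.4630, -0.6390, 0.4540, -0.9040]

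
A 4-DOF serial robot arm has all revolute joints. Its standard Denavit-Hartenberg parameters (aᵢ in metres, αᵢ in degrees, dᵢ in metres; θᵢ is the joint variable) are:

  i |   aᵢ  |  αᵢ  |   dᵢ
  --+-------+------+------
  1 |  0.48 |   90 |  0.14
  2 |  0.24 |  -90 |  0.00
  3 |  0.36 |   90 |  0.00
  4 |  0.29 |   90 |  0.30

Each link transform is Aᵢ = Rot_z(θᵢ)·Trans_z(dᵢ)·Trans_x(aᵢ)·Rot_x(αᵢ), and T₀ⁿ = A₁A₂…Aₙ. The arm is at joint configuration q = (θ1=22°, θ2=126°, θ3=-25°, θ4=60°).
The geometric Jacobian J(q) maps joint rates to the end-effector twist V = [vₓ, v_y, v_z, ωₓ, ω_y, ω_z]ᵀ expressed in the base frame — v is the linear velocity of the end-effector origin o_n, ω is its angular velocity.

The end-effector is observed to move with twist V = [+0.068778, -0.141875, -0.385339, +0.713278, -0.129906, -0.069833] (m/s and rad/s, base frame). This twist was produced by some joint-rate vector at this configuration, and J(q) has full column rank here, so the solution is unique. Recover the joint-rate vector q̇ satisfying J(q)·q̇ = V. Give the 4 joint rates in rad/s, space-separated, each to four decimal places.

-0.3290 0.0650 -0.6480 0.3560

o_n = [0.1273, -0.4720, 0.4542]
J₁: ẑ×o_n = [0.4720, 0.1273, -0.0000], ω = ẑ
J2: z=[0.3746, -0.9272, 0.0000] o=[0.4450, 0.1798, 0.1400] → [-0.2914, -0.1177, -0.5387, 0.3746, -0.9272, 0.0000]
J3: z=[-0.7501, -0.3031, -0.5878] o=[0.3143, 0.1270, 0.3342] → [-0.3884, 0.1999, 0.3926, -0.7501, -0.3031, -0.5878]
J4: z=[0.5698, -0.7473, -0.3419] o=[0.1934, -0.0859, 0.5981] → [-0.0245, 0.1046, -0.2694, 0.5698, -0.7473, -0.3419]
q̇ = J⁺·V = [-0.3290, 0.0650, -0.6480, 0.3560]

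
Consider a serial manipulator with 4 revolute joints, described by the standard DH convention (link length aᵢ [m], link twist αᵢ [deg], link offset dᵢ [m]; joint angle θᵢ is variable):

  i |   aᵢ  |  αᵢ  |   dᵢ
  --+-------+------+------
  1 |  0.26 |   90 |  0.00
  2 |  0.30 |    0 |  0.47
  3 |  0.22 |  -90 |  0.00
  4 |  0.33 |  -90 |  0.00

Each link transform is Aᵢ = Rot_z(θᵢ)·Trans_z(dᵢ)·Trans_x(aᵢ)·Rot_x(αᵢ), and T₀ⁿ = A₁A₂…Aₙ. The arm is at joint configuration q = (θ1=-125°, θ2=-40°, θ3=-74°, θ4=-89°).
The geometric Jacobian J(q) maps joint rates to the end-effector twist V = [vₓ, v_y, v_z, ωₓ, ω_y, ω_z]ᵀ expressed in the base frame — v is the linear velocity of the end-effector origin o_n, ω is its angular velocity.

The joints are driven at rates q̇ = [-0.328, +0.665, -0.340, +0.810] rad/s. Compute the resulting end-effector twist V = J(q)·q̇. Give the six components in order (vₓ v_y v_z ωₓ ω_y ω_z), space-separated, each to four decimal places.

o_n = [-0.8836, 0.1328, -0.3991]
J₁: ẑ×o_n = [-0.1328, -0.8836, 0.0000], ω = ẑ
J2: z=[-0.8192, 0.5736, 0.0000] o=[-0.1491, -0.2130, 0.0000] → [-0.2289, -0.3269, 0.1380, -0.8192, 0.5736, 0.0000]
J3: z=[-0.8192, 0.5736, 0.0000] o=[-0.6659, -0.1317, -0.1928] → [-0.1183, -0.1689, -0.0918, -0.8192, 0.5736, 0.0000]
J4: z=[-0.5240, -0.7483, -0.4067] o=[-0.6146, -0.0584, -0.3938] → [0.0817, 0.1066, -0.3014, -0.5240, -0.7483, -0.4067]
V = J·q̇ = [-0.0023, 0.2162, -0.1212, -0.6907, -0.4197, -0.6575]

-0.0023 0.2162 -0.1212 -0.6907 -0.4197 -0.6575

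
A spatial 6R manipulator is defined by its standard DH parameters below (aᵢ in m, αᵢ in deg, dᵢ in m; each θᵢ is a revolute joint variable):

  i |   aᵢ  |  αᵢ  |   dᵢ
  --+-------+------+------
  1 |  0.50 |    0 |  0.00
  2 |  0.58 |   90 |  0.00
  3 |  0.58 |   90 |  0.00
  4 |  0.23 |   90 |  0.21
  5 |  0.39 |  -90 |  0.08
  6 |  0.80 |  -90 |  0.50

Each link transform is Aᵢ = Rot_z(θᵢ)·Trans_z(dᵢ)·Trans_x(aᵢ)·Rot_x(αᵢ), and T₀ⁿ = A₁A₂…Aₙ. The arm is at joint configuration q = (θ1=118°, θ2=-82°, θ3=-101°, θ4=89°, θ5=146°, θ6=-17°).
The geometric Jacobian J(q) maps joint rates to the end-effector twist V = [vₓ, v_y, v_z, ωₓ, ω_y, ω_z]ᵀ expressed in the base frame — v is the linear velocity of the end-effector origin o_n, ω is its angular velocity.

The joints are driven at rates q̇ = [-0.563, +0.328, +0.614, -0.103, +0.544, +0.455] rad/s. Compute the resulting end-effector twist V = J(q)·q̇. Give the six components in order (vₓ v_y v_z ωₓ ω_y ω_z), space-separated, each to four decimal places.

1.2411 1.1540 -0.0381 0.5039 -0.0667 -0.8562

o_n = [-0.8464, 1.2486, -0.7760]
J₁: ẑ×o_n = [-1.2486, -0.8464, 0.0000], ω = ẑ
J2: z=[0.0000, 0.0000, 1.0000] o=[-0.2347, 0.4415, 0.0000] → [-0.8071, -0.6117, 0.0000, 0.0000, 0.0000, 1.0000]
J3: z=[0.5878, -0.8090, 0.0000] o=[0.2345, 0.7824, 0.0000] → [0.6278, 0.4561, -0.6005, 0.5878, -0.8090, 0.0000]
J4: z=[-0.7942, -0.5770, 0.1908] o=[0.1450, 0.7173, -0.5693] → [0.0178, -0.3532, -0.9939, -0.7942, -0.5770, 0.1908]
J5: z=[-0.1646, -0.0980, -0.9815] o=[0.1127, 0.4097, -0.5332] → [0.8471, 0.9014, -0.2321, -0.1646, -0.0980, -0.9815]
J6: z=[0.3313, 0.9318, -0.1486] o=[-0.2628, 0.5382, -0.5646] → [-0.0914, 0.1568, 0.7792, 0.3313, 0.9318, -0.1486]
V = J·q̇ = [1.2411, 1.1540, -0.0381, 0.5039, -0.0667, -0.8562]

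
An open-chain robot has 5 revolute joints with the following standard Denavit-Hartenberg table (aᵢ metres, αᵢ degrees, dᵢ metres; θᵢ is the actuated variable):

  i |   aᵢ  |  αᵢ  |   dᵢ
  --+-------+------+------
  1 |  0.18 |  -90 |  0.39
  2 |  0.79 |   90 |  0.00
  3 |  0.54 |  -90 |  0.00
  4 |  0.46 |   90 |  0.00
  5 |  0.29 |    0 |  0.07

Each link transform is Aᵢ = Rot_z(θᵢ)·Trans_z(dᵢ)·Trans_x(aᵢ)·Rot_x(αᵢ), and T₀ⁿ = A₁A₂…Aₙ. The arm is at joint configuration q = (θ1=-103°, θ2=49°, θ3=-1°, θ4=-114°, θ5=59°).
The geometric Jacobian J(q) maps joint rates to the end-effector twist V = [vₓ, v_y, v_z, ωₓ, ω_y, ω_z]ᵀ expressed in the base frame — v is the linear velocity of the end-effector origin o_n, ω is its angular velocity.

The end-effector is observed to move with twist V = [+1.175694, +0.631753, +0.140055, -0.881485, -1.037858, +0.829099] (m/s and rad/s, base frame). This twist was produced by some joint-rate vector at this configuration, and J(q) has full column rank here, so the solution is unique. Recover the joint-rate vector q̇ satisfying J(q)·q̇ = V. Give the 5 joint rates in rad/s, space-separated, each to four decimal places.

o_n = [-0.0428, -1.2725, -0.0352]
J₁: ẑ×o_n = [1.2725, -0.0428, 0.0000], ω = ẑ
J2: z=[0.9744, -0.2250, 0.0000] o=[-0.0405, -0.1754, 0.3900] → [0.0956, 0.4143, -1.0695, 0.9744, -0.2250, 0.0000]
J3: z=[-0.1698, -0.7354, 0.6561] o=[-0.1571, -0.6804, -0.2062] → [0.2626, 0.1040, 0.1846, -0.1698, -0.7354, 0.6561]
J4: z=[0.9716, -0.2361, -0.0132] o=[-0.2459, -1.0234, -0.6137] → [-0.1399, -0.5648, -0.1940, 0.9716, -0.2361, -0.0132]
J5: z=[0.2194, 0.8794, 0.4225] o=[-0.2865, -1.2136, -0.1968] → [0.1670, 0.0675, -0.2272, 0.2194, 0.8794, 0.4225]
q̇ = J⁺·V = [0.7860, 0.3220, 0.5950, -0.9340, -0.8510]

0.7860 0.3220 0.5950 -0.9340 -0.8510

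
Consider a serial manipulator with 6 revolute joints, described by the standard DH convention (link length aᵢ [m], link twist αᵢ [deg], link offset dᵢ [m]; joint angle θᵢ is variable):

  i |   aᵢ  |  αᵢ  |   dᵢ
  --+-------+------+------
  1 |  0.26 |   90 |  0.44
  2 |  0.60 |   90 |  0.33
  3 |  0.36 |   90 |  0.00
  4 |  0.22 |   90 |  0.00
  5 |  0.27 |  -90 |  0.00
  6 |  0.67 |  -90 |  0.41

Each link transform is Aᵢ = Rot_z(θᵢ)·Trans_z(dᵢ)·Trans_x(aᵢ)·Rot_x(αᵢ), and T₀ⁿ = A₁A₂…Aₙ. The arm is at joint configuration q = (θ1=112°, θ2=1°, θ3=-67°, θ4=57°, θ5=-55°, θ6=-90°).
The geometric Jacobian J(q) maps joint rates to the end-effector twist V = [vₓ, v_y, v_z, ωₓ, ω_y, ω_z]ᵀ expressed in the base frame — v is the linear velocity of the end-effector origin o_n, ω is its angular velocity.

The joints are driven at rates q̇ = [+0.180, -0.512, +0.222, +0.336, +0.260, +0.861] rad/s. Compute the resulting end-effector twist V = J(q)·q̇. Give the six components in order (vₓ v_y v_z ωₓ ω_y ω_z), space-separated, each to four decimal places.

-0.2238 0.3074 -1.1468 -1.0957 -1.0001 -0.5010

o_n = [-1.3267, 0.9334, 0.2281]
J₁: ẑ×o_n = [-0.9334, -1.3267, 0.0000], ω = ẑ
J2: z=[0.9272, 0.3746, 0.0000] o=[-0.0974, 0.2411, 0.4400] → [-0.0794, 0.1965, 1.1024, 0.9272, 0.3746, 0.0000]
J3: z=[-0.0065, 0.0162, -0.9998] o=[-0.0162, 0.9209, 0.4505] → [0.0089, 1.3089, 0.0211, -0.0065, 0.0162, -0.9998]
J4: z=[-0.0175, -0.9997, -0.0161] o=[-0.3761, 0.9272, 0.4529] → [0.2249, 0.0113, -0.9504, -0.0175, -0.9997, -0.0161]
J5: z=[-0.8350, 0.0058, 0.5503] o=[-0.4971, 0.9322, 0.2693] → [-0.0009, -0.4909, 0.0038, -0.8350, 0.0058, 0.5503]
J6: z=[-0.4606, -0.5545, -0.6931] o=[-0.5784, 1.1569, 0.1435] → [-0.2018, 0.5575, -0.3120, -0.4606, -0.5545, -0.6931]
V = J·q̇ = [-0.2238, 0.3074, -1.1468, -1.0957, -1.0001, -0.5010]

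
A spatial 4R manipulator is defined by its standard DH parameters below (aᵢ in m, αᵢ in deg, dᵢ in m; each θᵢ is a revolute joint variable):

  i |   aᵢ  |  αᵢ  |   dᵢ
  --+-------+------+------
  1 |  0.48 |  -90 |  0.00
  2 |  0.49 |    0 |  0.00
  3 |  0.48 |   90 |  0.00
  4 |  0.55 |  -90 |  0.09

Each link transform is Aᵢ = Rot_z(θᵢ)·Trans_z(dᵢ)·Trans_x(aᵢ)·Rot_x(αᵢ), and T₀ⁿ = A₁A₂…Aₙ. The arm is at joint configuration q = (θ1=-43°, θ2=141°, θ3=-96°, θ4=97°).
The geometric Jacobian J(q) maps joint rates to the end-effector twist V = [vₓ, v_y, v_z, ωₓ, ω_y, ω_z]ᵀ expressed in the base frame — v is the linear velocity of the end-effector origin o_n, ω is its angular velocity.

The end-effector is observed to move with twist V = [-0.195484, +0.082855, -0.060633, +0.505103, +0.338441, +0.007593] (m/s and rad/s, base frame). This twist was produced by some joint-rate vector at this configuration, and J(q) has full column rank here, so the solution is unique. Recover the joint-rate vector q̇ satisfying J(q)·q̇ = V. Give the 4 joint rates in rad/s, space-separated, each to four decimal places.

-0.1310 0.1950 0.3970 0.1960

o_n = [0.7050, 0.0890, -0.5367]
J₁: ẑ×o_n = [-0.0890, 0.7050, 0.0000], ω = ẑ
J2: z=[0.6820, 0.7314, 0.0000] o=[0.3510, -0.3274, 0.0000] → [-0.3925, 0.3661, 0.0251, 0.6820, 0.7314, 0.0000]
J3: z=[0.6820, 0.7314, 0.0000] o=[0.0725, -0.0677, -0.3084] → [-0.1670, 0.1558, -0.3557, 0.6820, 0.7314, 0.0000]
J4: z=[0.5171, -0.4822, 0.7071] o=[0.3208, -0.2991, -0.6478] → [-0.3280, 0.2142, 0.3860, 0.5171, -0.4822, 0.7071]
q̇ = J⁺·V = [-0.1310, 0.1950, 0.3970, 0.1960]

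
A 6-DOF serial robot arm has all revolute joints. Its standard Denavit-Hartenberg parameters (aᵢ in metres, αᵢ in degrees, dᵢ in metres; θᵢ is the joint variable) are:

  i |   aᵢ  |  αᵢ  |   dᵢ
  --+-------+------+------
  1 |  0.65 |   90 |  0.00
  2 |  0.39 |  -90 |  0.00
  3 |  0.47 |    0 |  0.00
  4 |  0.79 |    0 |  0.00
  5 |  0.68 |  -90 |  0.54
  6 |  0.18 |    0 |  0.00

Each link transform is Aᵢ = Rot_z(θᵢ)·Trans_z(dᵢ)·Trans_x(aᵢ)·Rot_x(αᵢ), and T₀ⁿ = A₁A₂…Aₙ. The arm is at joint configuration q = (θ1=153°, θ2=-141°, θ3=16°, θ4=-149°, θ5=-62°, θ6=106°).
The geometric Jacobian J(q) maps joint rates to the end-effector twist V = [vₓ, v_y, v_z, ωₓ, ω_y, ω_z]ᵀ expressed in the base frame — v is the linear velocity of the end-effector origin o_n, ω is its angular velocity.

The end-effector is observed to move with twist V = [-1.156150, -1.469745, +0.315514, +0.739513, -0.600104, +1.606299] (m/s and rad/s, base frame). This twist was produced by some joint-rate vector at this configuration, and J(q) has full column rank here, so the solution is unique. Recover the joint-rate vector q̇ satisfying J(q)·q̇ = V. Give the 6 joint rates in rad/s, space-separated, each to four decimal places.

0.6980 0.3690 -0.1270 -0.4260 -0.7390 -0.5880

o_n = [-0.8673, 0.7619, -0.0927]
J₁: ẑ×o_n = [-0.7619, -0.8673, 0.0000], ω = ẑ
J2: z=[0.4540, 0.8910, 0.0000] o=[-0.5792, 0.2951, 0.0000] → [-0.0826, 0.0421, 0.4687, 0.4540, 0.8910, 0.0000]
J3: z=[-0.5607, 0.2857, -0.7771] o=[-0.3091, 0.1575, -0.2454] → [0.5133, 0.5195, -0.1794, -0.5607, 0.2857, -0.7771]
J4: z=[-0.5607, 0.2857, -0.7771] o=[-0.0551, -0.1173, -0.5298] → [0.8081, 0.8763, -0.2609, -0.5607, 0.2857, -0.7771]
J5: z=[-0.5607, 0.2857, -0.7771] o=[-0.1658, 0.5876, -0.1907] → [0.1635, 0.6001, 0.1027, -0.5607, 0.2857, -0.7771]
J6: z=[0.2593, 0.9520, 0.1629] o=[-1.0034, 0.8168, -0.1970] → [0.1082, -0.0049, -0.1437, 0.2593, 0.9520, 0.1629]
q̇ = J⁺·V = [0.6980, 0.3690, -0.1270, -0.4260, -0.7390, -0.5880]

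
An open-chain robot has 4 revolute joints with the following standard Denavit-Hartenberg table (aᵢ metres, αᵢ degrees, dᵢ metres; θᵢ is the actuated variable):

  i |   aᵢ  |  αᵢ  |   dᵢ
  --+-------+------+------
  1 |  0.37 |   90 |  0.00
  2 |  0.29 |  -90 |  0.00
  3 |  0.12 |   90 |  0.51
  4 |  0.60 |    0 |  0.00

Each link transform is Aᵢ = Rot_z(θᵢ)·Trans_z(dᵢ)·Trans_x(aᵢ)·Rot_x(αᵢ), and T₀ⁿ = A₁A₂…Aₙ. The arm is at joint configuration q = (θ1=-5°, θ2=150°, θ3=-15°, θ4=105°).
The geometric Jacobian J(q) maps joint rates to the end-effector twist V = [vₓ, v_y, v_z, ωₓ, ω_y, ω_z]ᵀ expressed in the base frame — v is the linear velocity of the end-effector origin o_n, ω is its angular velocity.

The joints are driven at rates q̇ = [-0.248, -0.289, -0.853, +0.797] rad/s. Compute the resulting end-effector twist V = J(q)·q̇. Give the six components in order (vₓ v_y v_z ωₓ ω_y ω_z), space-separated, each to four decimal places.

o_n = [-0.3941, 0.0436, -0.8156]
J₁: ẑ×o_n = [-0.0436, -0.3941, 0.0000], ω = ẑ
J2: z=[-0.0872, -0.9962, 0.0000] o=[0.3686, -0.0322, 0.0000] → [0.8125, -0.0711, -0.7664, -0.0872, -0.9962, 0.0000]
J3: z=[-0.4981, 0.0436, -0.8660] o=[0.1184, -0.0104, 0.1450] → [0.0049, -0.0346, -0.0046, -0.4981, 0.0436, -0.8660]
J4: z=[0.1391, -0.9818, -0.1294] o=[-0.2383, -0.0103, -0.2387] → [0.5734, 0.1004, -0.1454, 0.1391, -0.9818, -0.1294]
V = J·q̇ = [0.2288, 0.2279, 0.1095, 0.5609, -0.5318, 0.3876]

0.2288 0.2279 0.1095 0.5609 -0.5318 0.3876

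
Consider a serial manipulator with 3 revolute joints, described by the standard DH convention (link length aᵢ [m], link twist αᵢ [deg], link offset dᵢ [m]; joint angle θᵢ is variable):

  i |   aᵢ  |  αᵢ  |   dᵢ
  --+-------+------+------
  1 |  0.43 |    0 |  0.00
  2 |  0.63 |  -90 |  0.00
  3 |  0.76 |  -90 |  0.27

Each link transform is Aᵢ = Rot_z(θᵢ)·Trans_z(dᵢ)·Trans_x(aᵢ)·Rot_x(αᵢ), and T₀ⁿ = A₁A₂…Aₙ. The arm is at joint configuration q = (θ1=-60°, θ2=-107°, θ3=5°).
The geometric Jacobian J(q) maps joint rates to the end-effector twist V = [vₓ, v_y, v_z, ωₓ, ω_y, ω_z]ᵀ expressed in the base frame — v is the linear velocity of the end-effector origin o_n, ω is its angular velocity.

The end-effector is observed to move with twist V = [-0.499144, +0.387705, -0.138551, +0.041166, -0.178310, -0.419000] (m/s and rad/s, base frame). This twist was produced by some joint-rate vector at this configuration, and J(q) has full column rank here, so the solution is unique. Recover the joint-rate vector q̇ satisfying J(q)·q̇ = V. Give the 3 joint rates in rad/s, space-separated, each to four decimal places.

o_n = [-1.0758, -0.9475, -0.0662]
J₁: ẑ×o_n = [0.9475, -1.0758, 0.0000], ω = ẑ
J2: z=[0.0000, 0.0000, 1.0000] o=[0.2150, -0.3724, 0.0000] → [0.5751, -1.2908, 0.0000, 0.0000, 0.0000, 1.0000]
J3: z=[0.2250, -0.9744, 0.0000] o=[-0.3989, -0.5141, 0.0000] → [0.0645, 0.0149, -0.7571, 0.2250, -0.9744, 0.0000]
q̇ = J⁺·V = [-0.7250, 0.3060, 0.1830]

-0.7250 0.3060 0.1830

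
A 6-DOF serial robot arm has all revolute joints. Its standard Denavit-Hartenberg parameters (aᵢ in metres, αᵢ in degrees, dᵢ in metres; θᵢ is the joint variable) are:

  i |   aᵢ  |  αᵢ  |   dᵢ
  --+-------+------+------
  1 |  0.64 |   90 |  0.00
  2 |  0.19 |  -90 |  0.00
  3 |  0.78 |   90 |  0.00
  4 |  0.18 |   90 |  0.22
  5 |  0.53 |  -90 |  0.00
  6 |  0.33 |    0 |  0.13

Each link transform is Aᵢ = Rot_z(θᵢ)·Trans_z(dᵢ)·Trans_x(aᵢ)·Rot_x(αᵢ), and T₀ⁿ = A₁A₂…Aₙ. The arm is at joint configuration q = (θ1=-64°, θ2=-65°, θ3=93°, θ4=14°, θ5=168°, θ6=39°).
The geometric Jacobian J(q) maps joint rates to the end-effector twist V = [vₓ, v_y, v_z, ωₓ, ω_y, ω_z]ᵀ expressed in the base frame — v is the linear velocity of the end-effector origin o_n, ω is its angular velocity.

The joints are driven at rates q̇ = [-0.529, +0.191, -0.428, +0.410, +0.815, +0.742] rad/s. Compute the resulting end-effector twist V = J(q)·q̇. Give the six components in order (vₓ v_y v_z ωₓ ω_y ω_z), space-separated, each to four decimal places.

-0.5686 -0.0984 0.5851 -0.7018 1.0737 -0.7718

o_n = [0.5131, -0.7212, -0.3758]
J₁: ẑ×o_n = [0.7212, 0.5131, -0.0000], ω = ẑ
J2: z=[-0.8988, -0.4384, 0.0000] o=[0.2806, -0.5752, 0.0000] → [0.1647, -0.3378, 0.2331, -0.8988, -0.4384, 0.0000]
J3: z=[0.3973, -0.8146, 0.4226] o=[0.3158, -0.6474, -0.1722] → [0.1970, 0.1643, 0.1314, 0.3973, -0.8146, 0.4226]
J4: z=[0.2320, -0.3564, -0.9051] o=[1.0083, -0.2904, -0.1352] → [-0.3041, 0.5041, -0.2764, 0.2320, -0.3564, -0.9051]
J5: z=[-0.1707, 0.9011, -0.3986] o=[1.2317, -0.3244, -0.3076] → [-0.2196, 0.2748, 0.7153, -0.1707, 0.9011, -0.3986]
J6: z=[-0.4261, 0.2972, 0.8545] o=[0.7608, -0.4917, -0.4842] → [0.2283, -0.1655, 0.1714, -0.4261, 0.2972, 0.8545]
V = J·q̇ = [-0.5686, -0.0984, 0.5851, -0.7018, 1.0737, -0.7718]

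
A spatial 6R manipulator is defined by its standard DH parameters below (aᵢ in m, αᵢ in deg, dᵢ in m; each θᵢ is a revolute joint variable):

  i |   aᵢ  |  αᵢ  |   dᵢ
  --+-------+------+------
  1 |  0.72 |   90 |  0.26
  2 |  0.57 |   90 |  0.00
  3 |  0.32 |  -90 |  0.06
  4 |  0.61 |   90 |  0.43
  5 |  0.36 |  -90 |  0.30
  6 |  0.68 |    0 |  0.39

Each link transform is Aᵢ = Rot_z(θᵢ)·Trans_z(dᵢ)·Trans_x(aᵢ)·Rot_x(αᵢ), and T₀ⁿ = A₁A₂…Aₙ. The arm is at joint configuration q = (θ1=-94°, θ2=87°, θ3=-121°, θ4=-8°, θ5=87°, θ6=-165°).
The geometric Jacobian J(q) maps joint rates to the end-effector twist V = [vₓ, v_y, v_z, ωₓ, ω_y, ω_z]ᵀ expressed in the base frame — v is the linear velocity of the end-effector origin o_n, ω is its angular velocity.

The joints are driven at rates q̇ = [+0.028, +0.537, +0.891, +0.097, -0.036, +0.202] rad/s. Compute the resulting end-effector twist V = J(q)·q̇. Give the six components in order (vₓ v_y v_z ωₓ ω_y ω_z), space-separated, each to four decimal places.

0.1802 0.0950 0.7577 -0.7053 -0.7889 0.1770

o_n = [0.3788, -1.3332, 0.6968]
J₁: ẑ×o_n = [1.3332, 0.3788, -0.0000], ω = ẑ
J2: z=[-0.9976, 0.0698, 0.0000] o=[-0.0502, -0.7182, 0.2600] → [0.0305, 0.4357, 0.5836, -0.9976, 0.0698, 0.0000]
J3: z=[-0.0697, -0.9962, -0.0523] o=[-0.0523, -0.7480, 0.8292] → [0.1013, -0.0318, 0.4702, -0.0697, -0.9962, -0.0523]
J4: z=[0.5107, -0.0807, 0.8560] o=[0.2177, -0.8183, 0.6615] → [0.4379, 0.1198, -0.2500, 0.5107, -0.0807, 0.8560]
J5: z=[-0.1882, -0.9819, 0.0198] o=[0.9491, -0.9574, 0.7144] → [0.0247, -0.0146, -0.4893, -0.1882, -0.9819, 0.0198]
J6: z=[-0.8110, 0.1668, 0.5607] o=[1.0920, -1.2843, 1.0184] → [-0.0262, -0.6607, 0.1587, -0.8110, 0.1668, 0.5607]
V = J·q̇ = [0.1802, 0.0950, 0.7577, -0.7053, -0.7889, 0.1770]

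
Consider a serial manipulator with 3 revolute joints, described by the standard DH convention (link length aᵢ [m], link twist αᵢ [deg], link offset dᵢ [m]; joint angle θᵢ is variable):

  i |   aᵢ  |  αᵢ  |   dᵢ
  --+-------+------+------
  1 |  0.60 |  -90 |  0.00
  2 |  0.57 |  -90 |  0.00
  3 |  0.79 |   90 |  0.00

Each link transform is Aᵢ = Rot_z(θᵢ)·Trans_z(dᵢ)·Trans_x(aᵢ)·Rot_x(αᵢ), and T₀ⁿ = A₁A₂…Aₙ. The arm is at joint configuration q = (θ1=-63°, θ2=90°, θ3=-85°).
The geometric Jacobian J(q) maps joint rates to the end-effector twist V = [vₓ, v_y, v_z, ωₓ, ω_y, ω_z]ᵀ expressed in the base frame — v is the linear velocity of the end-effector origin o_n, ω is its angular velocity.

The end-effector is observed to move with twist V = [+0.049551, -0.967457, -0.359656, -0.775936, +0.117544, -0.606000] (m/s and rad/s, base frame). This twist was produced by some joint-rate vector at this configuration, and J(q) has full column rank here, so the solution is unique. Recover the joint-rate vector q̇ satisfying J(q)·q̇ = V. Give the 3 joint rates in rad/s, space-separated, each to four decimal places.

-0.6060 -0.6380 0.4570

o_n = [0.9736, -0.1773, -0.6389]
J₁: ẑ×o_n = [0.1773, 0.9736, -0.0000], ω = ẑ
J2: z=[0.8910, 0.4540, 0.0000] o=[0.2724, -0.5346, 0.0000] → [-0.2900, 0.5692, 0.0000, 0.8910, 0.4540, 0.0000]
J3: z=[-0.4540, 0.8910, -0.0000] o=[0.2724, -0.5346, -0.5700] → [-0.0613, -0.0313, -0.7870, -0.4540, 0.8910, -0.0000]
q̇ = J⁺·V = [-0.6060, -0.6380, 0.4570]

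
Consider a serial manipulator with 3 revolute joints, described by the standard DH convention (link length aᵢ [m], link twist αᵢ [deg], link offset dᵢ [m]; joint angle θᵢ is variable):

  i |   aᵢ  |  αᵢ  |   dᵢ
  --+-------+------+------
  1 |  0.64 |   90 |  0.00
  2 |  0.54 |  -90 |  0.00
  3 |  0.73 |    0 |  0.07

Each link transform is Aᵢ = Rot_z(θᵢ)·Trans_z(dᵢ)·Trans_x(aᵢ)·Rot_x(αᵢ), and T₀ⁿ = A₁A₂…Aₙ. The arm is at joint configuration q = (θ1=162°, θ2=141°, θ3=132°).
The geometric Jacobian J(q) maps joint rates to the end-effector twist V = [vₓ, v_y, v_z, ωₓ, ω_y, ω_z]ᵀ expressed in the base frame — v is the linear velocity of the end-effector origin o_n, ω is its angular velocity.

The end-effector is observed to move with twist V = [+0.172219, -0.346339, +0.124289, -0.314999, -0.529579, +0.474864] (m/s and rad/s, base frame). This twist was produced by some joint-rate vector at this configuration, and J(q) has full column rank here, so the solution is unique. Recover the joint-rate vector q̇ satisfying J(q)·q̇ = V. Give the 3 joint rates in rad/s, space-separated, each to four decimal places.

o_n = [-0.6963, -0.3442, -0.0220]
J₁: ẑ×o_n = [0.3442, -0.6963, 0.0000], ω = ẑ
J2: z=[0.3090, 0.9511, 0.0000] o=[-0.6087, 0.1978, 0.0000] → [-0.0209, 0.0068, -0.0841, 0.3090, 0.9511, 0.0000]
J3: z=[0.5985, -0.1945, -0.7771] o=[-0.2096, 0.0681, 0.3398] → [-0.2500, 0.5948, -0.3414, 0.5985, -0.1945, -0.7771]
q̇ = J⁺·V = [0.3070, -0.6010, -0.2160]

0.3070 -0.6010 -0.2160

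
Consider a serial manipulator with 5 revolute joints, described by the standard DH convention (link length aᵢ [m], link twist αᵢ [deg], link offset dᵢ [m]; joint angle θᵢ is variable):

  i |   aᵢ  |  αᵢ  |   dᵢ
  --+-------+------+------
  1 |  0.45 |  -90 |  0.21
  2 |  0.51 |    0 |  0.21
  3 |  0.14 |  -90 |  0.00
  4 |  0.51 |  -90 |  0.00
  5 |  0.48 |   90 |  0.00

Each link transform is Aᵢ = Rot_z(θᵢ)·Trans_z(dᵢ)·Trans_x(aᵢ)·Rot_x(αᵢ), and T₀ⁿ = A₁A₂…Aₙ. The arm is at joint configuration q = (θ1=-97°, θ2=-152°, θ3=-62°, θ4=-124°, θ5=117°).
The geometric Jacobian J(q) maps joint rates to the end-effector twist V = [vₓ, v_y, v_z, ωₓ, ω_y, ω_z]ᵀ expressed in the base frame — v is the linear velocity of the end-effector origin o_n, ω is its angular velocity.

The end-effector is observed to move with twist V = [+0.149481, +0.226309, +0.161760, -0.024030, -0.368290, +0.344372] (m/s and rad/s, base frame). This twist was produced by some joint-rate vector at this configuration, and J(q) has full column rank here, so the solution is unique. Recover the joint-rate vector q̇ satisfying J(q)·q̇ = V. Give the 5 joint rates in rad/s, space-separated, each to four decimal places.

0.9040 0.1660 -0.1500 -0.6700 0.0090

o_n = [0.4173, -0.3114, 0.1079]
J₁: ẑ×o_n = [0.3114, 0.4173, -0.0000], ω = ẑ
J2: z=[0.9925, -0.1219, 0.0000] o=[-0.0548, -0.4466, 0.2100] → [0.0124, 0.1013, 0.1918, 0.9925, -0.1219, 0.0000]
J3: z=[0.9925, -0.1219, 0.0000] o=[0.2085, -0.0253, 0.4494] → [0.0416, 0.3390, -0.2585, 0.9925, -0.1219, 0.0000]
J4: z=[0.0681, 0.5550, 0.8290] o=[0.2226, 0.0899, 0.3711] → [0.1866, 0.1793, -0.1354, 0.0681, 0.5550, 0.8290]
J5: z=[0.6388, 0.6140, -0.4636] o=[0.6135, -0.1963, 0.5306] → [-0.3129, 0.3610, 0.0469, 0.6388, 0.6140, -0.4636]
q̇ = J⁺·V = [0.9040, 0.1660, -0.1500, -0.6700, 0.0090]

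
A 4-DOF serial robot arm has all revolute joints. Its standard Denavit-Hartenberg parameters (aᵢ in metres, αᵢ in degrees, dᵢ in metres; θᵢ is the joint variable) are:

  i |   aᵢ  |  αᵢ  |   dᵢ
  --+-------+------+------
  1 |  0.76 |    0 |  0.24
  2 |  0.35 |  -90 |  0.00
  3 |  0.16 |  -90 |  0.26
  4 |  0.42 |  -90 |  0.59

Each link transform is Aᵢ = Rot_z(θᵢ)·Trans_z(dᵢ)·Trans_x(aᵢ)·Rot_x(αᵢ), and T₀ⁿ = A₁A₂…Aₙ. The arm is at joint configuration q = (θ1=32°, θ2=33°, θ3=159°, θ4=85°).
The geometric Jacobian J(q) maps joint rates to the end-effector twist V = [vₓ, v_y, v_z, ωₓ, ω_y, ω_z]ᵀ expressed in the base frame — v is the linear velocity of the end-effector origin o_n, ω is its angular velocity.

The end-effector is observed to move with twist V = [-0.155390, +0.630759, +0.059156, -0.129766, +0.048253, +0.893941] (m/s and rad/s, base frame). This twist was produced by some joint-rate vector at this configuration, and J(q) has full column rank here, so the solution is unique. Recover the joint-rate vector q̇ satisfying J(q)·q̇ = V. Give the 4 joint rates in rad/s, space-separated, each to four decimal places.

0.7020 0.1630 0.1380 0.0310

o_n = [0.7691, 0.2950, 0.7204]
J₁: ẑ×o_n = [-0.2950, 0.7691, 0.0000], ω = ẑ
J2: z=[0.0000, 0.0000, 1.0000] o=[0.6445, 0.4027, 0.2400] → [0.1077, 0.1245, -0.0000, 0.0000, 0.0000, 1.0000]
J3: z=[-0.9063, 0.4226, 0.0000] o=[0.7924, 0.7199, 0.2400] → [0.2030, 0.4353, 0.3950, -0.9063, 0.4226, 0.0000]
J4: z=[-0.1515, -0.3248, 0.9336] o=[0.4937, 0.6944, 0.1827] → [0.1983, 0.3385, 0.1499, -0.1515, -0.3248, 0.9336]
q̇ = J⁺·V = [0.7020, 0.1630, 0.1380, 0.0310]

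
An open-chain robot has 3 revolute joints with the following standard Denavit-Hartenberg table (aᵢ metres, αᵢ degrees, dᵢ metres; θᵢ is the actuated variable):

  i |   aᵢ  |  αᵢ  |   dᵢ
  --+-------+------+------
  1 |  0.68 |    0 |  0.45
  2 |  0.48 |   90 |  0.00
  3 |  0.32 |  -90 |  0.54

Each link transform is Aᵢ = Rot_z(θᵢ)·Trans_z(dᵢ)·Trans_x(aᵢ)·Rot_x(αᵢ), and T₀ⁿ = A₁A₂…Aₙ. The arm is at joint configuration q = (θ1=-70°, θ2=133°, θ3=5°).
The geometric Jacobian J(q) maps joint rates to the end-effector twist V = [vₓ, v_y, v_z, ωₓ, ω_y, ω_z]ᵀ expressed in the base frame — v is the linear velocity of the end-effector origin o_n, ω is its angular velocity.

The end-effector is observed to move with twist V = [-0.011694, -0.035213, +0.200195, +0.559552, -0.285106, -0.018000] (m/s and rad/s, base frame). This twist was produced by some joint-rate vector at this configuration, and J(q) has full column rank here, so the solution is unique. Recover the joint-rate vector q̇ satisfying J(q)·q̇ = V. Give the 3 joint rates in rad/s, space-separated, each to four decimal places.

o_n = [1.0764, -0.1724, 0.4779]
J₁: ẑ×o_n = [0.1724, 1.0764, -0.0000], ω = ẑ
J2: z=[0.0000, 0.0000, 1.0000] o=[0.2326, -0.6390, 0.4500] → [-0.4666, 0.8438, 0.0000, 0.0000, 0.0000, 1.0000]
J3: z=[0.8910, -0.4540, 0.0000] o=[0.4505, -0.2113, 0.4500] → [-0.0127, -0.0249, 0.3188, 0.8910, -0.4540, 0.0000]
q̇ = J⁺·V = [-0.0190, 0.0010, 0.6280]

-0.0190 0.0010 0.6280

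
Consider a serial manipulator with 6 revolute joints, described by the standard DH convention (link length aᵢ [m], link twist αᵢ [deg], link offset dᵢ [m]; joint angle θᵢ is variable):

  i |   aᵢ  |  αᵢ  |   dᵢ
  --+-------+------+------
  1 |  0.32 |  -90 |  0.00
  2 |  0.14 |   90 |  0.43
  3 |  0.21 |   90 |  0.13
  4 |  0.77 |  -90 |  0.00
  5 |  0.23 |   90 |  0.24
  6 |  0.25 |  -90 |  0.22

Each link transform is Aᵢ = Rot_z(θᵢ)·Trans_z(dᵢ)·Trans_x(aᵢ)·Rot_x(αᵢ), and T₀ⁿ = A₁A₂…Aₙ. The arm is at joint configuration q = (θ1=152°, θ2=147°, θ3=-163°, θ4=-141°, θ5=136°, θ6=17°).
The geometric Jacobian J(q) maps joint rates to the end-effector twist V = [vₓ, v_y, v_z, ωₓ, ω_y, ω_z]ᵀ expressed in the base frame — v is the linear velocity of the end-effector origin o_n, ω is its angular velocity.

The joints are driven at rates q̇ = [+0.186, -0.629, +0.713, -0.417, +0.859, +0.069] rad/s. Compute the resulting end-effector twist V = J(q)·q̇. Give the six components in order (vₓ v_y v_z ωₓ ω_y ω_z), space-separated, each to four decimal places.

o_n = [0.2004, -0.0851, 0.2257]
J₁: ẑ×o_n = [0.0851, 0.2004, -0.0000], ω = ẑ
J2: z=[-0.4695, -0.8829, 0.0000] o=[-0.2825, 0.1502, 0.0000] → [-0.1993, 0.1060, 0.5369, -0.4695, -0.8829, 0.0000]
J3: z=[-0.4809, 0.2557, -0.8387] o=[-0.3807, -0.2846, -0.0762] → [0.2445, -0.3422, -0.2445, -0.4809, 0.2557, -0.8387]
J4: z=[-0.6655, -0.7293, 0.1592] o=[-0.5631, -0.1180, -0.0759] → [-0.2252, 0.3223, 0.5349, -0.6655, -0.7293, 0.1592]
J5: z=[0.0145, 0.2007, 0.9795] o=[0.0115, -0.6217, 0.0188] → [-0.4841, 0.1821, -0.0302, 0.0145, 0.2007, 0.9795]
J6: z=[0.9971, 0.0702, -0.0291] o=[-0.0022, -0.3488, 0.2081] → [0.0089, -0.0234, 0.2487, 0.9971, 0.0702, -0.0291]
V = J·q̇ = [-0.0058, -0.2530, -0.7439, 0.3111, 1.2190, 0.3610]

-0.0058 -0.2530 -0.7439 0.3111 1.2190 0.3610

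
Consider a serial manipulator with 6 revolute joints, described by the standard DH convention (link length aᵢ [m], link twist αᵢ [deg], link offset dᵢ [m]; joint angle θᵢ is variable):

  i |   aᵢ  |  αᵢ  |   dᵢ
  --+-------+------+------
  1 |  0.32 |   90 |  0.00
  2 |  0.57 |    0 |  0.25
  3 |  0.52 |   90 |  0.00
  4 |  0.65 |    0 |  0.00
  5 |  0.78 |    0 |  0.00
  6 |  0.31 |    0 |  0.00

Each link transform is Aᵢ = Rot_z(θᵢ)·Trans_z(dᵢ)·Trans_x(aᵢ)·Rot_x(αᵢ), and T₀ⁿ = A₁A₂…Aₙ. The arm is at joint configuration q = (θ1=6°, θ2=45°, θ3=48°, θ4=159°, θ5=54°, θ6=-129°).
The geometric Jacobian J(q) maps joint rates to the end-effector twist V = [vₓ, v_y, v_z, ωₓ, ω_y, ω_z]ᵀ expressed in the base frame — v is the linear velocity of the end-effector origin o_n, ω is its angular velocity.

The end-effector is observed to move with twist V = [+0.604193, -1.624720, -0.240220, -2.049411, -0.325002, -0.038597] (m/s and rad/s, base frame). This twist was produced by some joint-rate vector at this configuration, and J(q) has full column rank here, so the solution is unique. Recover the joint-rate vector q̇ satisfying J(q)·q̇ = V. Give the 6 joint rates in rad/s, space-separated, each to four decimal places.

0.0700 -0.8260 0.9350 -0.9850 -0.8520 -0.2380

o_n = [0.7943, -0.2850, -0.3046]
J₁: ẑ×o_n = [0.2850, 0.7943, -0.0000], ω = ẑ
J2: z=[0.1045, -0.9945, 0.0000] o=[0.3182, 0.0334, 0.0000] → [0.3029, 0.0318, 0.4401, 0.1045, -0.9945, 0.0000]
J3: z=[0.1045, -0.9945, 0.0000] o=[0.7452, -0.1731, 0.4031] → [0.7037, 0.0740, 0.0371, 0.1045, -0.9945, 0.0000]
J4: z=[0.9932, 0.1044, 0.0523] o=[0.7182, -0.1759, 0.9223] → [-0.1224, 1.2225, -0.1163, 0.9932, 0.1044, 0.0523]
J5: z=[0.9932, 0.1044, 0.0523] o=[0.7741, -0.4042, 0.3163] → [-0.0711, 0.6177, 0.1164, 0.9932, 0.1044, 0.0523]
J6: z=[0.9932, 0.1044, 0.0523] o=[0.7637, 0.0218, -0.3369] → [0.0194, -0.0305, -0.3079, 0.9932, 0.1044, 0.0523]
q̇ = J⁺·V = [0.0700, -0.8260, 0.9350, -0.9850, -0.8520, -0.2380]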